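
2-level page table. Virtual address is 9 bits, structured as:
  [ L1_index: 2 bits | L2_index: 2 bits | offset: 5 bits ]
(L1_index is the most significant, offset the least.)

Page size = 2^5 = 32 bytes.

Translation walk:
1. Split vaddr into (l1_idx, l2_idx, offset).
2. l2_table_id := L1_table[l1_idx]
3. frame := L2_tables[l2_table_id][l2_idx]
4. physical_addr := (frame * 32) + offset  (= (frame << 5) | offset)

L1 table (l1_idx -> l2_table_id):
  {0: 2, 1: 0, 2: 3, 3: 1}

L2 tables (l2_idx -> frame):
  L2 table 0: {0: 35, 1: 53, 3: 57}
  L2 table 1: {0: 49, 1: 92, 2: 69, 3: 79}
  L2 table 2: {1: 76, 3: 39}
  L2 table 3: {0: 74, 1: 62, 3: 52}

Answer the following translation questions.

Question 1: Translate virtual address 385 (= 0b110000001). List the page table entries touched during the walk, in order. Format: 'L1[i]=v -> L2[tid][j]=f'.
Answer: L1[3]=1 -> L2[1][0]=49

Derivation:
vaddr = 385 = 0b110000001
Split: l1_idx=3, l2_idx=0, offset=1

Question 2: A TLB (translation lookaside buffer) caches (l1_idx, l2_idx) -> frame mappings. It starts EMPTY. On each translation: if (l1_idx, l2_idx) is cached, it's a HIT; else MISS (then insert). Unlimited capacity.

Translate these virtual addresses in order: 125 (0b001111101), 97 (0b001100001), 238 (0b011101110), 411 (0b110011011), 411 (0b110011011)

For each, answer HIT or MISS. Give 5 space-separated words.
Answer: MISS HIT MISS MISS HIT

Derivation:
vaddr=125: (0,3) not in TLB -> MISS, insert
vaddr=97: (0,3) in TLB -> HIT
vaddr=238: (1,3) not in TLB -> MISS, insert
vaddr=411: (3,0) not in TLB -> MISS, insert
vaddr=411: (3,0) in TLB -> HIT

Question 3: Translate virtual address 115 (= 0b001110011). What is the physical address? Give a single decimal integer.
vaddr = 115 = 0b001110011
Split: l1_idx=0, l2_idx=3, offset=19
L1[0] = 2
L2[2][3] = 39
paddr = 39 * 32 + 19 = 1267

Answer: 1267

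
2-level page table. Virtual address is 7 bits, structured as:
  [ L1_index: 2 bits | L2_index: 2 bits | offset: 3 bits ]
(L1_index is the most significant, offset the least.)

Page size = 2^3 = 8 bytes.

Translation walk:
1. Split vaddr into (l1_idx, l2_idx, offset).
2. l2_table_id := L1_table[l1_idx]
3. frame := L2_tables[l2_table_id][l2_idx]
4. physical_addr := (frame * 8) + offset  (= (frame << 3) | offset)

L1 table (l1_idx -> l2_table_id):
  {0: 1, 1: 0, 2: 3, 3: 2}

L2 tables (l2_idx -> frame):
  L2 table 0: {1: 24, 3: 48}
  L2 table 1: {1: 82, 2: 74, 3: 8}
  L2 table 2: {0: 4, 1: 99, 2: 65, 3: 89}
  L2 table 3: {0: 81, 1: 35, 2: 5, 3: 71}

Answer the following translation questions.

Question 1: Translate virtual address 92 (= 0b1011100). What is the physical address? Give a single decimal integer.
Answer: 572

Derivation:
vaddr = 92 = 0b1011100
Split: l1_idx=2, l2_idx=3, offset=4
L1[2] = 3
L2[3][3] = 71
paddr = 71 * 8 + 4 = 572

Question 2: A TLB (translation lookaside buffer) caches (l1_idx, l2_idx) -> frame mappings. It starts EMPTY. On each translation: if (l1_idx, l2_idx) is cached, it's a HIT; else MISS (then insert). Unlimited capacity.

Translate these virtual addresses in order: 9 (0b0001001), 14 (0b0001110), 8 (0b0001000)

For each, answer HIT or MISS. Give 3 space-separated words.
vaddr=9: (0,1) not in TLB -> MISS, insert
vaddr=14: (0,1) in TLB -> HIT
vaddr=8: (0,1) in TLB -> HIT

Answer: MISS HIT HIT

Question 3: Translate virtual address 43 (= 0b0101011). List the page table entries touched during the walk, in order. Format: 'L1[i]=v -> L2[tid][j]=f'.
Answer: L1[1]=0 -> L2[0][1]=24

Derivation:
vaddr = 43 = 0b0101011
Split: l1_idx=1, l2_idx=1, offset=3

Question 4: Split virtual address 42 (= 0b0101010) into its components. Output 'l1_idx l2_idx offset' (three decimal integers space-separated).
vaddr = 42 = 0b0101010
  top 2 bits -> l1_idx = 1
  next 2 bits -> l2_idx = 1
  bottom 3 bits -> offset = 2

Answer: 1 1 2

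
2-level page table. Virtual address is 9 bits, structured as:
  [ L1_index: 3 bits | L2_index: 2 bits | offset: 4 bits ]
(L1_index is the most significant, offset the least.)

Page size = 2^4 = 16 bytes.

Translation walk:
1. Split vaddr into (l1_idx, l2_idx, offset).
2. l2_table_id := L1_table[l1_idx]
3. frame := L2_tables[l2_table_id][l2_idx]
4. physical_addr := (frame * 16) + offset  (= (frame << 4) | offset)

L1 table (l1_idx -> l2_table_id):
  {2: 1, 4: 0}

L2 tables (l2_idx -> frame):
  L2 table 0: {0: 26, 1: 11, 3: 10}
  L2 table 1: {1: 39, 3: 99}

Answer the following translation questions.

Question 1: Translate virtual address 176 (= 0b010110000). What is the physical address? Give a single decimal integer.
Answer: 1584

Derivation:
vaddr = 176 = 0b010110000
Split: l1_idx=2, l2_idx=3, offset=0
L1[2] = 1
L2[1][3] = 99
paddr = 99 * 16 + 0 = 1584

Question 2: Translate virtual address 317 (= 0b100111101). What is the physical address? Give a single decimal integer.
Answer: 173

Derivation:
vaddr = 317 = 0b100111101
Split: l1_idx=4, l2_idx=3, offset=13
L1[4] = 0
L2[0][3] = 10
paddr = 10 * 16 + 13 = 173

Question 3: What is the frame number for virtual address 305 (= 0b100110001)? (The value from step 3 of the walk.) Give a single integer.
vaddr = 305: l1_idx=4, l2_idx=3
L1[4] = 0; L2[0][3] = 10

Answer: 10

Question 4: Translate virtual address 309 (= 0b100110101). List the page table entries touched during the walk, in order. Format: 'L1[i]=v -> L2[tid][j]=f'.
vaddr = 309 = 0b100110101
Split: l1_idx=4, l2_idx=3, offset=5

Answer: L1[4]=0 -> L2[0][3]=10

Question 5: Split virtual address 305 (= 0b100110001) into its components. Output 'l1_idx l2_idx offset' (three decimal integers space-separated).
Answer: 4 3 1

Derivation:
vaddr = 305 = 0b100110001
  top 3 bits -> l1_idx = 4
  next 2 bits -> l2_idx = 3
  bottom 4 bits -> offset = 1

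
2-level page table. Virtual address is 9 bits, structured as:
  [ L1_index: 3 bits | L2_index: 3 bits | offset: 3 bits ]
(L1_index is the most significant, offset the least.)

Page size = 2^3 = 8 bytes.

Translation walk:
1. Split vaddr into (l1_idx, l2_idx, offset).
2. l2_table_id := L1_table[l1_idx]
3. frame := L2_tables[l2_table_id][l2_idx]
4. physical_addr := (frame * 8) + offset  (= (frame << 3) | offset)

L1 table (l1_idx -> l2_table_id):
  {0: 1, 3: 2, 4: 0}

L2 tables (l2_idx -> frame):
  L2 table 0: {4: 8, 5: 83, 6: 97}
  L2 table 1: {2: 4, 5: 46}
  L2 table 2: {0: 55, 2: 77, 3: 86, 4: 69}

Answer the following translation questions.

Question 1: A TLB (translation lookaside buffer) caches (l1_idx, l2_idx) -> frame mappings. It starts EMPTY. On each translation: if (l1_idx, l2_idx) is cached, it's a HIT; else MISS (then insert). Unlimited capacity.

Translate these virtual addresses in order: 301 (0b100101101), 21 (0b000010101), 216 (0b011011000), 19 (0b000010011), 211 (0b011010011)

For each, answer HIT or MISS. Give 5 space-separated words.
vaddr=301: (4,5) not in TLB -> MISS, insert
vaddr=21: (0,2) not in TLB -> MISS, insert
vaddr=216: (3,3) not in TLB -> MISS, insert
vaddr=19: (0,2) in TLB -> HIT
vaddr=211: (3,2) not in TLB -> MISS, insert

Answer: MISS MISS MISS HIT MISS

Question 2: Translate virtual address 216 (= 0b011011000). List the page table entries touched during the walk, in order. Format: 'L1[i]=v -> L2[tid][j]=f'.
vaddr = 216 = 0b011011000
Split: l1_idx=3, l2_idx=3, offset=0

Answer: L1[3]=2 -> L2[2][3]=86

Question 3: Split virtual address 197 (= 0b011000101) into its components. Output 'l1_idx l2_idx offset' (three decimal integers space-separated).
vaddr = 197 = 0b011000101
  top 3 bits -> l1_idx = 3
  next 3 bits -> l2_idx = 0
  bottom 3 bits -> offset = 5

Answer: 3 0 5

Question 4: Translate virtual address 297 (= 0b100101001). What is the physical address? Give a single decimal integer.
vaddr = 297 = 0b100101001
Split: l1_idx=4, l2_idx=5, offset=1
L1[4] = 0
L2[0][5] = 83
paddr = 83 * 8 + 1 = 665

Answer: 665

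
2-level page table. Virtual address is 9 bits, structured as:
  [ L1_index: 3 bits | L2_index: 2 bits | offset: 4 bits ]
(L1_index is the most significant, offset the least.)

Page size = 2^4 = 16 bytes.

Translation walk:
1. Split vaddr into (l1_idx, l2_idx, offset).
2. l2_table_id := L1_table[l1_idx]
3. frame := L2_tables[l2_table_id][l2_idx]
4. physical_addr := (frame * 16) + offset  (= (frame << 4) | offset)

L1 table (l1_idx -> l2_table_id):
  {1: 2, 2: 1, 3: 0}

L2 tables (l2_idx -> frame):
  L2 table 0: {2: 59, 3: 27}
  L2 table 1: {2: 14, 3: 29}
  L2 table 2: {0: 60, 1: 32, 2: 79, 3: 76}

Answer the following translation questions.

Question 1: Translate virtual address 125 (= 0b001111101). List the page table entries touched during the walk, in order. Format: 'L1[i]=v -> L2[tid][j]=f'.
Answer: L1[1]=2 -> L2[2][3]=76

Derivation:
vaddr = 125 = 0b001111101
Split: l1_idx=1, l2_idx=3, offset=13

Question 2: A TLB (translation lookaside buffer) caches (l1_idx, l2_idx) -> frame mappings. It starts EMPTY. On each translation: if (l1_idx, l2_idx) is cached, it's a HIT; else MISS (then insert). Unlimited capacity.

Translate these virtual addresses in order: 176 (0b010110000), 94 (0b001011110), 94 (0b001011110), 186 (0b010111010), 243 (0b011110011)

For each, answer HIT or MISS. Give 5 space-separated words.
vaddr=176: (2,3) not in TLB -> MISS, insert
vaddr=94: (1,1) not in TLB -> MISS, insert
vaddr=94: (1,1) in TLB -> HIT
vaddr=186: (2,3) in TLB -> HIT
vaddr=243: (3,3) not in TLB -> MISS, insert

Answer: MISS MISS HIT HIT MISS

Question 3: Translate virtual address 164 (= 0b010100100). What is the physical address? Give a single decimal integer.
vaddr = 164 = 0b010100100
Split: l1_idx=2, l2_idx=2, offset=4
L1[2] = 1
L2[1][2] = 14
paddr = 14 * 16 + 4 = 228

Answer: 228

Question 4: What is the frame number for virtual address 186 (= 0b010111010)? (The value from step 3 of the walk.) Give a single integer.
Answer: 29

Derivation:
vaddr = 186: l1_idx=2, l2_idx=3
L1[2] = 1; L2[1][3] = 29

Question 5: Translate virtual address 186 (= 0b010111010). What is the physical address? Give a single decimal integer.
vaddr = 186 = 0b010111010
Split: l1_idx=2, l2_idx=3, offset=10
L1[2] = 1
L2[1][3] = 29
paddr = 29 * 16 + 10 = 474

Answer: 474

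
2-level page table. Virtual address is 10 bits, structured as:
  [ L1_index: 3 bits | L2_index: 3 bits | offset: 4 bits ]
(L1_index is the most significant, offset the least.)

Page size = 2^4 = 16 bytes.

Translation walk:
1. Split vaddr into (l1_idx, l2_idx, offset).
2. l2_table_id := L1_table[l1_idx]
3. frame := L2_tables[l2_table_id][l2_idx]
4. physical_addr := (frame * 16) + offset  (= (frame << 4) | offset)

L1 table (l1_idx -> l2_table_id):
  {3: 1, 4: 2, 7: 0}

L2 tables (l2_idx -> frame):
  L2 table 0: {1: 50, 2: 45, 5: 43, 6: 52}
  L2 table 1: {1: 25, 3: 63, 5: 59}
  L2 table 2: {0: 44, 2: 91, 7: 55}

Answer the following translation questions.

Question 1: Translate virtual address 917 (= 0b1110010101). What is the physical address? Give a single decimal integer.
vaddr = 917 = 0b1110010101
Split: l1_idx=7, l2_idx=1, offset=5
L1[7] = 0
L2[0][1] = 50
paddr = 50 * 16 + 5 = 805

Answer: 805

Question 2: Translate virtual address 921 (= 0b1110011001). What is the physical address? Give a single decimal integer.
vaddr = 921 = 0b1110011001
Split: l1_idx=7, l2_idx=1, offset=9
L1[7] = 0
L2[0][1] = 50
paddr = 50 * 16 + 9 = 809

Answer: 809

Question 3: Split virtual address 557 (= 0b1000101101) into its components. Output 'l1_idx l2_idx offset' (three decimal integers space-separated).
Answer: 4 2 13

Derivation:
vaddr = 557 = 0b1000101101
  top 3 bits -> l1_idx = 4
  next 3 bits -> l2_idx = 2
  bottom 4 bits -> offset = 13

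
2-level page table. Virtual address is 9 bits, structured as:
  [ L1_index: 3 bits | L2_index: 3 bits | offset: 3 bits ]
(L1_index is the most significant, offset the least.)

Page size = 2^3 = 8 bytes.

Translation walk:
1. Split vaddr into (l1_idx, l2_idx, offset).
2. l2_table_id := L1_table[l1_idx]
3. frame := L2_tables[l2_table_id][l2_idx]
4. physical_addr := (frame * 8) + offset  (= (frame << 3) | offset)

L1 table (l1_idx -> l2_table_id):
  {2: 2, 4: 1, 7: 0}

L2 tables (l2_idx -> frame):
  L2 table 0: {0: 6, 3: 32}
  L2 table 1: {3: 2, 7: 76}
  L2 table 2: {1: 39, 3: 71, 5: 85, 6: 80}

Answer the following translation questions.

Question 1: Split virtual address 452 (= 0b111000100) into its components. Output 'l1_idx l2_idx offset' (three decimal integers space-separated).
Answer: 7 0 4

Derivation:
vaddr = 452 = 0b111000100
  top 3 bits -> l1_idx = 7
  next 3 bits -> l2_idx = 0
  bottom 3 bits -> offset = 4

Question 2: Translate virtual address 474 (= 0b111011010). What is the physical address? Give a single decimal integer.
vaddr = 474 = 0b111011010
Split: l1_idx=7, l2_idx=3, offset=2
L1[7] = 0
L2[0][3] = 32
paddr = 32 * 8 + 2 = 258

Answer: 258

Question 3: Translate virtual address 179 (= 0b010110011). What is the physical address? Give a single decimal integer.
vaddr = 179 = 0b010110011
Split: l1_idx=2, l2_idx=6, offset=3
L1[2] = 2
L2[2][6] = 80
paddr = 80 * 8 + 3 = 643

Answer: 643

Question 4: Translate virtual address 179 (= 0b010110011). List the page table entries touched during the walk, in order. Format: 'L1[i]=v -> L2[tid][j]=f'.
vaddr = 179 = 0b010110011
Split: l1_idx=2, l2_idx=6, offset=3

Answer: L1[2]=2 -> L2[2][6]=80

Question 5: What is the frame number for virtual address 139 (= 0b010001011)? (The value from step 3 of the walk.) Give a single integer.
vaddr = 139: l1_idx=2, l2_idx=1
L1[2] = 2; L2[2][1] = 39

Answer: 39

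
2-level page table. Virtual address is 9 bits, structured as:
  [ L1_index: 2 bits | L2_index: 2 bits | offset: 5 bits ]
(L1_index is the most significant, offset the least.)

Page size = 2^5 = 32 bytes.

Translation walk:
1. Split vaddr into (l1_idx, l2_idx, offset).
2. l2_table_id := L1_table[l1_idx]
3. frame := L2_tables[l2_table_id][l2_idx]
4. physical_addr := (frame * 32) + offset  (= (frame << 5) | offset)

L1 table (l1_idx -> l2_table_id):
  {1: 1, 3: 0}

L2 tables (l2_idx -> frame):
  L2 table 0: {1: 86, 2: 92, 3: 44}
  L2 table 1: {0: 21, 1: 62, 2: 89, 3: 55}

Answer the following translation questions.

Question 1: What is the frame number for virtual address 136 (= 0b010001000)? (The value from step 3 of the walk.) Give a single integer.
Answer: 21

Derivation:
vaddr = 136: l1_idx=1, l2_idx=0
L1[1] = 1; L2[1][0] = 21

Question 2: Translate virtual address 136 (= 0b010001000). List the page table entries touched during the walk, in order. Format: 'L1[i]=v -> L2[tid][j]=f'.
vaddr = 136 = 0b010001000
Split: l1_idx=1, l2_idx=0, offset=8

Answer: L1[1]=1 -> L2[1][0]=21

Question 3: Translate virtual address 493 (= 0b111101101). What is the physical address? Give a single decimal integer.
vaddr = 493 = 0b111101101
Split: l1_idx=3, l2_idx=3, offset=13
L1[3] = 0
L2[0][3] = 44
paddr = 44 * 32 + 13 = 1421

Answer: 1421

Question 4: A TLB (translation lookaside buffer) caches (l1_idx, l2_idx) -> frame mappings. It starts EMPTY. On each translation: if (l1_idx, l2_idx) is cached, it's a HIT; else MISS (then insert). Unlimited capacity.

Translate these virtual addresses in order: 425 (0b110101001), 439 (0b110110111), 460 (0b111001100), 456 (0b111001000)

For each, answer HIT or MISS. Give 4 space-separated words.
vaddr=425: (3,1) not in TLB -> MISS, insert
vaddr=439: (3,1) in TLB -> HIT
vaddr=460: (3,2) not in TLB -> MISS, insert
vaddr=456: (3,2) in TLB -> HIT

Answer: MISS HIT MISS HIT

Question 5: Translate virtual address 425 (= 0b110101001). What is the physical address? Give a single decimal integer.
Answer: 2761

Derivation:
vaddr = 425 = 0b110101001
Split: l1_idx=3, l2_idx=1, offset=9
L1[3] = 0
L2[0][1] = 86
paddr = 86 * 32 + 9 = 2761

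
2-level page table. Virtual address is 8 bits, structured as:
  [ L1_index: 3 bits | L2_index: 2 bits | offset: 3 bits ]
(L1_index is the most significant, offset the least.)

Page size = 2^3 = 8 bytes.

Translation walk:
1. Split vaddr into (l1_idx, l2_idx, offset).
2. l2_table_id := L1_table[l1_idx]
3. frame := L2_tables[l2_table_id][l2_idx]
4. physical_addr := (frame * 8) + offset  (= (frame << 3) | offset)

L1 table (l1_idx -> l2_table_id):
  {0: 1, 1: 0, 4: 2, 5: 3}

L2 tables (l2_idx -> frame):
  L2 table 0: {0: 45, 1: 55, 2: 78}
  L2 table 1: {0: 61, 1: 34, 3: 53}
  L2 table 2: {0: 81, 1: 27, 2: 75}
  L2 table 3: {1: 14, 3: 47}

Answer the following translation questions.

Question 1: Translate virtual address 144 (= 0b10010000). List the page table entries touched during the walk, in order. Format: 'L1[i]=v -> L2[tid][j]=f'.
vaddr = 144 = 0b10010000
Split: l1_idx=4, l2_idx=2, offset=0

Answer: L1[4]=2 -> L2[2][2]=75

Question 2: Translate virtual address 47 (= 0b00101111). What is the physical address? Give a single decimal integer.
vaddr = 47 = 0b00101111
Split: l1_idx=1, l2_idx=1, offset=7
L1[1] = 0
L2[0][1] = 55
paddr = 55 * 8 + 7 = 447

Answer: 447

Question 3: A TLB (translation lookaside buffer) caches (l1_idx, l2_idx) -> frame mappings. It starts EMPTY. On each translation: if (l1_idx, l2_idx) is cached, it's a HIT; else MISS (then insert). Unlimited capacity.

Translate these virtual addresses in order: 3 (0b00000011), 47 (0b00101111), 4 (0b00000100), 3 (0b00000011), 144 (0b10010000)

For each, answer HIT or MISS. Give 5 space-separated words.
Answer: MISS MISS HIT HIT MISS

Derivation:
vaddr=3: (0,0) not in TLB -> MISS, insert
vaddr=47: (1,1) not in TLB -> MISS, insert
vaddr=4: (0,0) in TLB -> HIT
vaddr=3: (0,0) in TLB -> HIT
vaddr=144: (4,2) not in TLB -> MISS, insert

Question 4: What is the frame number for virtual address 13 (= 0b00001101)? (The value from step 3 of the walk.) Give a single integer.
Answer: 34

Derivation:
vaddr = 13: l1_idx=0, l2_idx=1
L1[0] = 1; L2[1][1] = 34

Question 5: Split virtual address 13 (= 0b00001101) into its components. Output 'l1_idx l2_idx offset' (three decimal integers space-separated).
vaddr = 13 = 0b00001101
  top 3 bits -> l1_idx = 0
  next 2 bits -> l2_idx = 1
  bottom 3 bits -> offset = 5

Answer: 0 1 5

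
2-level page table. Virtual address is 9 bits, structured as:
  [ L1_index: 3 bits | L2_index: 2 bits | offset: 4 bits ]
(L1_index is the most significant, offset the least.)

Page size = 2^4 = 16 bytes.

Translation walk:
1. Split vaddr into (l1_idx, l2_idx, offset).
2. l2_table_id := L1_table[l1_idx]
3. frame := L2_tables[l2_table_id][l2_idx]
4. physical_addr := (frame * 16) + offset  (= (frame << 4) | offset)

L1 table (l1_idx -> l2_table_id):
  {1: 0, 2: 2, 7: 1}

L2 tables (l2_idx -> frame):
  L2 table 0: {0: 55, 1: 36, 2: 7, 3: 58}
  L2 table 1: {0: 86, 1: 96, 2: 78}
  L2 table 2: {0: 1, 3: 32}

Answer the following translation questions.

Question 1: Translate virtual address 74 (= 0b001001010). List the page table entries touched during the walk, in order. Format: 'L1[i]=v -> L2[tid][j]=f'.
Answer: L1[1]=0 -> L2[0][0]=55

Derivation:
vaddr = 74 = 0b001001010
Split: l1_idx=1, l2_idx=0, offset=10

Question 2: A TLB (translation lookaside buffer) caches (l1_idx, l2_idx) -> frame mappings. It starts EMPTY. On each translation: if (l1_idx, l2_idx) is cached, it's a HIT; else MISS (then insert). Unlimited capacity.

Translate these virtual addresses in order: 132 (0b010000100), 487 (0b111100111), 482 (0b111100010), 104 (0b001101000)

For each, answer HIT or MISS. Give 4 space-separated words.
vaddr=132: (2,0) not in TLB -> MISS, insert
vaddr=487: (7,2) not in TLB -> MISS, insert
vaddr=482: (7,2) in TLB -> HIT
vaddr=104: (1,2) not in TLB -> MISS, insert

Answer: MISS MISS HIT MISS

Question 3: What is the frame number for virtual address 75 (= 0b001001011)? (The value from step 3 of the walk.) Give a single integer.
vaddr = 75: l1_idx=1, l2_idx=0
L1[1] = 0; L2[0][0] = 55

Answer: 55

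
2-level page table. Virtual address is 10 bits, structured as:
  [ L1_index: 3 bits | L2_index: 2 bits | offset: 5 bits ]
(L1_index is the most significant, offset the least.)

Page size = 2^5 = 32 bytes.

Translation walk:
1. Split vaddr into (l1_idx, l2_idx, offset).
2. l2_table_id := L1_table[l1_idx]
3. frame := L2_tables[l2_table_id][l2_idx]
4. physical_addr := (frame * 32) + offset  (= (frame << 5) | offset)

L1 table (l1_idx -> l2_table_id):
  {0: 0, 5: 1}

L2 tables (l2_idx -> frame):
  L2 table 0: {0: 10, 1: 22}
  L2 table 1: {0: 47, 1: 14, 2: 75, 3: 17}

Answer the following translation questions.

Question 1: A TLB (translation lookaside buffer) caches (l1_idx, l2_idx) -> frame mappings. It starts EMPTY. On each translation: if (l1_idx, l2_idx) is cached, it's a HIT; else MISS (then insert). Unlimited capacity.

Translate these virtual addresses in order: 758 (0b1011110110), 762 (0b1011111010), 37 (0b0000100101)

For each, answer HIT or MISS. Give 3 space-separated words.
vaddr=758: (5,3) not in TLB -> MISS, insert
vaddr=762: (5,3) in TLB -> HIT
vaddr=37: (0,1) not in TLB -> MISS, insert

Answer: MISS HIT MISS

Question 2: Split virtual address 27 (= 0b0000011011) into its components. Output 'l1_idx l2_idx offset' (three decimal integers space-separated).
vaddr = 27 = 0b0000011011
  top 3 bits -> l1_idx = 0
  next 2 bits -> l2_idx = 0
  bottom 5 bits -> offset = 27

Answer: 0 0 27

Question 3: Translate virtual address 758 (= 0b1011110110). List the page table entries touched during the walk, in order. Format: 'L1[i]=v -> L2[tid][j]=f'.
vaddr = 758 = 0b1011110110
Split: l1_idx=5, l2_idx=3, offset=22

Answer: L1[5]=1 -> L2[1][3]=17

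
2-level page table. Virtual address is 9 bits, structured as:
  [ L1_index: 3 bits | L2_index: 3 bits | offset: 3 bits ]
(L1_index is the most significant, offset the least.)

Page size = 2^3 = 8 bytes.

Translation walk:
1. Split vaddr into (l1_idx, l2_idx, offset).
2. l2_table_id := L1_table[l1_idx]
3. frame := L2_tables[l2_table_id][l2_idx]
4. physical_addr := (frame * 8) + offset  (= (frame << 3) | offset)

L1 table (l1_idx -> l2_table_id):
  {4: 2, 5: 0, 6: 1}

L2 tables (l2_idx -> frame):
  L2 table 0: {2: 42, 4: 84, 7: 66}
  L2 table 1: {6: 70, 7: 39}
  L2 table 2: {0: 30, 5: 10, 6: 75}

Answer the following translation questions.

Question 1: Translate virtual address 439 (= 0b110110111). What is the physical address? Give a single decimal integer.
Answer: 567

Derivation:
vaddr = 439 = 0b110110111
Split: l1_idx=6, l2_idx=6, offset=7
L1[6] = 1
L2[1][6] = 70
paddr = 70 * 8 + 7 = 567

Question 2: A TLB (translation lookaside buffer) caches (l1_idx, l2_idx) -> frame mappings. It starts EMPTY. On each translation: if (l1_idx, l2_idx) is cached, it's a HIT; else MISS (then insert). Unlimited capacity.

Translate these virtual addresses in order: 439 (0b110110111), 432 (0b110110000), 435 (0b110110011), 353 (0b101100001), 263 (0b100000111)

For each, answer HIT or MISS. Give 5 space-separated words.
Answer: MISS HIT HIT MISS MISS

Derivation:
vaddr=439: (6,6) not in TLB -> MISS, insert
vaddr=432: (6,6) in TLB -> HIT
vaddr=435: (6,6) in TLB -> HIT
vaddr=353: (5,4) not in TLB -> MISS, insert
vaddr=263: (4,0) not in TLB -> MISS, insert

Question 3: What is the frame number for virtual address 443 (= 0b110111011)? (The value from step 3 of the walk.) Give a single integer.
vaddr = 443: l1_idx=6, l2_idx=7
L1[6] = 1; L2[1][7] = 39

Answer: 39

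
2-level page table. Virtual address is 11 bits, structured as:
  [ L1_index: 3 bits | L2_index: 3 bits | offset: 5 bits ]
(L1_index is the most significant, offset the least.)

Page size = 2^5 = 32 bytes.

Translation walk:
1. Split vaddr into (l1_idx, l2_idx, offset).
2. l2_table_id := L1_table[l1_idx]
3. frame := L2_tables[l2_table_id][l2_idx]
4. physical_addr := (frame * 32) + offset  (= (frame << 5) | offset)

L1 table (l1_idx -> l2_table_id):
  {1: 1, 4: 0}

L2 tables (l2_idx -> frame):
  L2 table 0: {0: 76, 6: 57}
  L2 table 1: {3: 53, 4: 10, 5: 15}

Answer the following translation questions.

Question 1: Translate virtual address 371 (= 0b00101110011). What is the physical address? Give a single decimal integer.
vaddr = 371 = 0b00101110011
Split: l1_idx=1, l2_idx=3, offset=19
L1[1] = 1
L2[1][3] = 53
paddr = 53 * 32 + 19 = 1715

Answer: 1715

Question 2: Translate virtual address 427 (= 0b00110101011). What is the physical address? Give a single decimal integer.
Answer: 491

Derivation:
vaddr = 427 = 0b00110101011
Split: l1_idx=1, l2_idx=5, offset=11
L1[1] = 1
L2[1][5] = 15
paddr = 15 * 32 + 11 = 491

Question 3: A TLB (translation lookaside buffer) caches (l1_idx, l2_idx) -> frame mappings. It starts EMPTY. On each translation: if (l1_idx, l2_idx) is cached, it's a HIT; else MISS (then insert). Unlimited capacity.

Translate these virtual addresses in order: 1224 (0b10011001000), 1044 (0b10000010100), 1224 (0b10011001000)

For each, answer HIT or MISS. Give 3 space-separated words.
Answer: MISS MISS HIT

Derivation:
vaddr=1224: (4,6) not in TLB -> MISS, insert
vaddr=1044: (4,0) not in TLB -> MISS, insert
vaddr=1224: (4,6) in TLB -> HIT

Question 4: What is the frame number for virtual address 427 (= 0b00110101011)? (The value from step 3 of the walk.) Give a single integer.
vaddr = 427: l1_idx=1, l2_idx=5
L1[1] = 1; L2[1][5] = 15

Answer: 15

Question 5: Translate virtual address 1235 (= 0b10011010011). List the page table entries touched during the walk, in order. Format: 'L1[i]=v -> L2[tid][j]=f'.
vaddr = 1235 = 0b10011010011
Split: l1_idx=4, l2_idx=6, offset=19

Answer: L1[4]=0 -> L2[0][6]=57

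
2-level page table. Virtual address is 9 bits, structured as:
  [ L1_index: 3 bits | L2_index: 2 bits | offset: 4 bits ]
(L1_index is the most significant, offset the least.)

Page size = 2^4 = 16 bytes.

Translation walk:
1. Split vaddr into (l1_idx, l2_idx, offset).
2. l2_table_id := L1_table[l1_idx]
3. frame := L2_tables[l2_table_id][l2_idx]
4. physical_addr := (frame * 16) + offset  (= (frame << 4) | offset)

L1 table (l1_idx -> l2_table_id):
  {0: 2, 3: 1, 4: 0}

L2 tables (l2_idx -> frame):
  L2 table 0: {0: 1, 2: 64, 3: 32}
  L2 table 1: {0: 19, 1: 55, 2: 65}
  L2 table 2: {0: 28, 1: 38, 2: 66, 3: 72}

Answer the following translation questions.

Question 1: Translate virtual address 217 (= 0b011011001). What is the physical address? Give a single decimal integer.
vaddr = 217 = 0b011011001
Split: l1_idx=3, l2_idx=1, offset=9
L1[3] = 1
L2[1][1] = 55
paddr = 55 * 16 + 9 = 889

Answer: 889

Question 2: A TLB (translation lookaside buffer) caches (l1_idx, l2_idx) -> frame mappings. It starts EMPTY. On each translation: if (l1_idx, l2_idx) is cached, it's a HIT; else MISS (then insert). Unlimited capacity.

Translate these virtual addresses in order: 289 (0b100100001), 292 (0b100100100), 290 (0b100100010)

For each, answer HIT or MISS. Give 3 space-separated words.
Answer: MISS HIT HIT

Derivation:
vaddr=289: (4,2) not in TLB -> MISS, insert
vaddr=292: (4,2) in TLB -> HIT
vaddr=290: (4,2) in TLB -> HIT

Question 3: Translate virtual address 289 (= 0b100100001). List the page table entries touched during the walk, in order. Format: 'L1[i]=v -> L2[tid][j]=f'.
Answer: L1[4]=0 -> L2[0][2]=64

Derivation:
vaddr = 289 = 0b100100001
Split: l1_idx=4, l2_idx=2, offset=1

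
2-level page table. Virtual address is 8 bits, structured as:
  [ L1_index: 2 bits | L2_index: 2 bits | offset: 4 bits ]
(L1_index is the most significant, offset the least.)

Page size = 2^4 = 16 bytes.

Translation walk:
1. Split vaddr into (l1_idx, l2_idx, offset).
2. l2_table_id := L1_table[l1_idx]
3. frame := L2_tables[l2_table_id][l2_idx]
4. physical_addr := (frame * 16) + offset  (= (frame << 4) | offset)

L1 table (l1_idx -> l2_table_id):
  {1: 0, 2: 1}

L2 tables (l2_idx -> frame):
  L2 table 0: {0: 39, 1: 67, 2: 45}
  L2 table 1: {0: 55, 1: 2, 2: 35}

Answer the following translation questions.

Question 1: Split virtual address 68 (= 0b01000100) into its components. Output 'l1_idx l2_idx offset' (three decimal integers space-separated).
vaddr = 68 = 0b01000100
  top 2 bits -> l1_idx = 1
  next 2 bits -> l2_idx = 0
  bottom 4 bits -> offset = 4

Answer: 1 0 4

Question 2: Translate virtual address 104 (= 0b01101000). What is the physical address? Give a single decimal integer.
Answer: 728

Derivation:
vaddr = 104 = 0b01101000
Split: l1_idx=1, l2_idx=2, offset=8
L1[1] = 0
L2[0][2] = 45
paddr = 45 * 16 + 8 = 728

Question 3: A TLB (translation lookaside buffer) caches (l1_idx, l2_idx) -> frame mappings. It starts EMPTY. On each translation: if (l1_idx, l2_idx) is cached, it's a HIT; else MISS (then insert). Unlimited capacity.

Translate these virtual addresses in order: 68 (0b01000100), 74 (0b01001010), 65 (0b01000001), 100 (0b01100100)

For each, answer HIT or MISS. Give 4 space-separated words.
vaddr=68: (1,0) not in TLB -> MISS, insert
vaddr=74: (1,0) in TLB -> HIT
vaddr=65: (1,0) in TLB -> HIT
vaddr=100: (1,2) not in TLB -> MISS, insert

Answer: MISS HIT HIT MISS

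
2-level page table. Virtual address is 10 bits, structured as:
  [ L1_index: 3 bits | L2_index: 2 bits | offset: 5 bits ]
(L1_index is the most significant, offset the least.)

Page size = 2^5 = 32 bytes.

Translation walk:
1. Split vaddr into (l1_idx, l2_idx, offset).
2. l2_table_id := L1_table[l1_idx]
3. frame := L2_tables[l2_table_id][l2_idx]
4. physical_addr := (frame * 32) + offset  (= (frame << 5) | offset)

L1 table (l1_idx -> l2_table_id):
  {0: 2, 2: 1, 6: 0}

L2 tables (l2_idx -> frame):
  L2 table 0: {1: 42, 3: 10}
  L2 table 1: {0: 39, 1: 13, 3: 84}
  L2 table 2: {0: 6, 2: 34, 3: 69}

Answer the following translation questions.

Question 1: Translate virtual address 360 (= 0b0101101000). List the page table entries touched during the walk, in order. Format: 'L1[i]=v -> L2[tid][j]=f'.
vaddr = 360 = 0b0101101000
Split: l1_idx=2, l2_idx=3, offset=8

Answer: L1[2]=1 -> L2[1][3]=84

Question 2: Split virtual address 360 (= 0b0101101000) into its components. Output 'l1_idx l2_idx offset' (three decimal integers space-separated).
vaddr = 360 = 0b0101101000
  top 3 bits -> l1_idx = 2
  next 2 bits -> l2_idx = 3
  bottom 5 bits -> offset = 8

Answer: 2 3 8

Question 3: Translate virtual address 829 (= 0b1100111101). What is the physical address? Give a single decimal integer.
Answer: 1373

Derivation:
vaddr = 829 = 0b1100111101
Split: l1_idx=6, l2_idx=1, offset=29
L1[6] = 0
L2[0][1] = 42
paddr = 42 * 32 + 29 = 1373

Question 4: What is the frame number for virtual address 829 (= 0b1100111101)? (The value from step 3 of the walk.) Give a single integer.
vaddr = 829: l1_idx=6, l2_idx=1
L1[6] = 0; L2[0][1] = 42

Answer: 42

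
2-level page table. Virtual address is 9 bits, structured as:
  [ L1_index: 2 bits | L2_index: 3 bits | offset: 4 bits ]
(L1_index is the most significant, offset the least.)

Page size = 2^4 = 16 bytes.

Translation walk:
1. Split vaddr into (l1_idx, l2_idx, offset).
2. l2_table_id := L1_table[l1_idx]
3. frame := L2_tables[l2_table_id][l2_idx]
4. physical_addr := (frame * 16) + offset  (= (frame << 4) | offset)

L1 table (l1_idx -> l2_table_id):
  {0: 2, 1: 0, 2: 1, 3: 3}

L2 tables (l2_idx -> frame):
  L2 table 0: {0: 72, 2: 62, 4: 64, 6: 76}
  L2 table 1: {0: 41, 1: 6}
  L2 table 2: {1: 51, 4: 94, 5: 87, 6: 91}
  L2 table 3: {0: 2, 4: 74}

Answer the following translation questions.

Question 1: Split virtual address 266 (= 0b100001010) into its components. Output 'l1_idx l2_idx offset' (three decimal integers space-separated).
Answer: 2 0 10

Derivation:
vaddr = 266 = 0b100001010
  top 2 bits -> l1_idx = 2
  next 3 bits -> l2_idx = 0
  bottom 4 bits -> offset = 10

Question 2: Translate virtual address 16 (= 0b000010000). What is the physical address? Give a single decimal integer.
vaddr = 16 = 0b000010000
Split: l1_idx=0, l2_idx=1, offset=0
L1[0] = 2
L2[2][1] = 51
paddr = 51 * 16 + 0 = 816

Answer: 816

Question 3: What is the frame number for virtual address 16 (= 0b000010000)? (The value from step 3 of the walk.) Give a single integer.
Answer: 51

Derivation:
vaddr = 16: l1_idx=0, l2_idx=1
L1[0] = 2; L2[2][1] = 51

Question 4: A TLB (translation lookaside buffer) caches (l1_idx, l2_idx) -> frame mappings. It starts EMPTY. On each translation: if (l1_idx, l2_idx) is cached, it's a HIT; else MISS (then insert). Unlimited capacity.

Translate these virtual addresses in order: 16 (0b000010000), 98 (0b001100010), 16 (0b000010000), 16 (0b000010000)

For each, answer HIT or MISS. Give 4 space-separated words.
vaddr=16: (0,1) not in TLB -> MISS, insert
vaddr=98: (0,6) not in TLB -> MISS, insert
vaddr=16: (0,1) in TLB -> HIT
vaddr=16: (0,1) in TLB -> HIT

Answer: MISS MISS HIT HIT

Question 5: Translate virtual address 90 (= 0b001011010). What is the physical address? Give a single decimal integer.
Answer: 1402

Derivation:
vaddr = 90 = 0b001011010
Split: l1_idx=0, l2_idx=5, offset=10
L1[0] = 2
L2[2][5] = 87
paddr = 87 * 16 + 10 = 1402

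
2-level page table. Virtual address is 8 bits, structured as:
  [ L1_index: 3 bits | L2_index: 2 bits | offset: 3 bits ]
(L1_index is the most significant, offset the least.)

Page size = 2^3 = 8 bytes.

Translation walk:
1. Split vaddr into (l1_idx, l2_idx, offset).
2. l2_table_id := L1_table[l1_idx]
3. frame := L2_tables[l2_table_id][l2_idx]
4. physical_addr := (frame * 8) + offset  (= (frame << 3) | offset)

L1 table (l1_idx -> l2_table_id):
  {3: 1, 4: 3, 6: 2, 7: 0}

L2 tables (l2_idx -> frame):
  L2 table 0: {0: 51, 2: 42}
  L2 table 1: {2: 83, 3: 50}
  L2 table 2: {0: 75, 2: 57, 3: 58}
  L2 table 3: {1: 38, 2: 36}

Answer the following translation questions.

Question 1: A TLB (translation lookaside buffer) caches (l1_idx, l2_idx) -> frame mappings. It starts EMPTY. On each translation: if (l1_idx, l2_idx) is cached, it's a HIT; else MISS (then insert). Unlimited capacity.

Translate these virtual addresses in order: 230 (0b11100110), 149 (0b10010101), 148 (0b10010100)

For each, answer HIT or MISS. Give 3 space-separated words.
vaddr=230: (7,0) not in TLB -> MISS, insert
vaddr=149: (4,2) not in TLB -> MISS, insert
vaddr=148: (4,2) in TLB -> HIT

Answer: MISS MISS HIT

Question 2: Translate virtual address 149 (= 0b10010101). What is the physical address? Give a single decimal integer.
vaddr = 149 = 0b10010101
Split: l1_idx=4, l2_idx=2, offset=5
L1[4] = 3
L2[3][2] = 36
paddr = 36 * 8 + 5 = 293

Answer: 293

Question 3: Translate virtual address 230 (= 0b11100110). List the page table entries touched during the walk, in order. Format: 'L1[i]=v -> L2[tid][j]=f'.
Answer: L1[7]=0 -> L2[0][0]=51

Derivation:
vaddr = 230 = 0b11100110
Split: l1_idx=7, l2_idx=0, offset=6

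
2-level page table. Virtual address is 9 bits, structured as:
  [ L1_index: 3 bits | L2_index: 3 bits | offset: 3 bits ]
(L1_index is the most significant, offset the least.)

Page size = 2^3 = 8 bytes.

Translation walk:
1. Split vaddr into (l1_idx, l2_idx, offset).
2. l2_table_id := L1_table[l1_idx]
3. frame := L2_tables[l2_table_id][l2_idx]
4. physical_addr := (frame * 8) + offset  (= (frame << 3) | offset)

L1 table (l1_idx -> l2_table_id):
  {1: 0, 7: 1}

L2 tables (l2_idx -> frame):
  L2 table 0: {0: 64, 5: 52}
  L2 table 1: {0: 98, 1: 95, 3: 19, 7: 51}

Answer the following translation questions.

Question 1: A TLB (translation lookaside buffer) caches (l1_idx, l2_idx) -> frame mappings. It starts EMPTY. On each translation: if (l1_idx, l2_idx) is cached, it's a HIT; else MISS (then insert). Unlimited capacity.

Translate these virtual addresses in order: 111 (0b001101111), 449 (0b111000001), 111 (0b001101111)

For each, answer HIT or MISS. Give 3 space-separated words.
Answer: MISS MISS HIT

Derivation:
vaddr=111: (1,5) not in TLB -> MISS, insert
vaddr=449: (7,0) not in TLB -> MISS, insert
vaddr=111: (1,5) in TLB -> HIT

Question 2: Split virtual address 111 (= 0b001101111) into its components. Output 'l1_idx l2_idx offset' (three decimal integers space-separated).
vaddr = 111 = 0b001101111
  top 3 bits -> l1_idx = 1
  next 3 bits -> l2_idx = 5
  bottom 3 bits -> offset = 7

Answer: 1 5 7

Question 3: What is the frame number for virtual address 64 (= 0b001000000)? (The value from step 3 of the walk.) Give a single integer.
vaddr = 64: l1_idx=1, l2_idx=0
L1[1] = 0; L2[0][0] = 64

Answer: 64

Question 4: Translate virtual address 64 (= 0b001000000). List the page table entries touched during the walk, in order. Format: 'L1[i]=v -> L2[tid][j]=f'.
Answer: L1[1]=0 -> L2[0][0]=64

Derivation:
vaddr = 64 = 0b001000000
Split: l1_idx=1, l2_idx=0, offset=0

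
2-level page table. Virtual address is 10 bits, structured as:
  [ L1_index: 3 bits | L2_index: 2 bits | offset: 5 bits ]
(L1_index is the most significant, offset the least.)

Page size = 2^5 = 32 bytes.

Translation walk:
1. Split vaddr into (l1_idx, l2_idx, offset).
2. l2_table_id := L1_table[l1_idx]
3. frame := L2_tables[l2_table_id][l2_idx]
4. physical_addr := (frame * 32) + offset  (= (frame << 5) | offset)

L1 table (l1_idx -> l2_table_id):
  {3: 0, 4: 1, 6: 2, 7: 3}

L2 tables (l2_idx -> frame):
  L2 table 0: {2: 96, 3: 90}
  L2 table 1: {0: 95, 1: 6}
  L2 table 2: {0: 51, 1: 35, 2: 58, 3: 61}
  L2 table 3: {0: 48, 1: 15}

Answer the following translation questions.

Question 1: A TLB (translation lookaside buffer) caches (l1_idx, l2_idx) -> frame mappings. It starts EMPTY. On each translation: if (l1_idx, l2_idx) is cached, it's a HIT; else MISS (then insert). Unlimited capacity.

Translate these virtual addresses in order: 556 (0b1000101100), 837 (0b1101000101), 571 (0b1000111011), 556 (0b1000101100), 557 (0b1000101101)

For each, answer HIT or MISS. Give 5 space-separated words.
vaddr=556: (4,1) not in TLB -> MISS, insert
vaddr=837: (6,2) not in TLB -> MISS, insert
vaddr=571: (4,1) in TLB -> HIT
vaddr=556: (4,1) in TLB -> HIT
vaddr=557: (4,1) in TLB -> HIT

Answer: MISS MISS HIT HIT HIT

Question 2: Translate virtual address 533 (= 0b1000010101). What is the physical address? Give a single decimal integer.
Answer: 3061

Derivation:
vaddr = 533 = 0b1000010101
Split: l1_idx=4, l2_idx=0, offset=21
L1[4] = 1
L2[1][0] = 95
paddr = 95 * 32 + 21 = 3061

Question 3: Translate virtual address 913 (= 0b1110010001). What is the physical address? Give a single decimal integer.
vaddr = 913 = 0b1110010001
Split: l1_idx=7, l2_idx=0, offset=17
L1[7] = 3
L2[3][0] = 48
paddr = 48 * 32 + 17 = 1553

Answer: 1553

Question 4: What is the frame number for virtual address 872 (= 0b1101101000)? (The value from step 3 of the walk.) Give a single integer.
vaddr = 872: l1_idx=6, l2_idx=3
L1[6] = 2; L2[2][3] = 61

Answer: 61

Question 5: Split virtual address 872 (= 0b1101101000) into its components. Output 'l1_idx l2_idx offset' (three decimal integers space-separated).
vaddr = 872 = 0b1101101000
  top 3 bits -> l1_idx = 6
  next 2 bits -> l2_idx = 3
  bottom 5 bits -> offset = 8

Answer: 6 3 8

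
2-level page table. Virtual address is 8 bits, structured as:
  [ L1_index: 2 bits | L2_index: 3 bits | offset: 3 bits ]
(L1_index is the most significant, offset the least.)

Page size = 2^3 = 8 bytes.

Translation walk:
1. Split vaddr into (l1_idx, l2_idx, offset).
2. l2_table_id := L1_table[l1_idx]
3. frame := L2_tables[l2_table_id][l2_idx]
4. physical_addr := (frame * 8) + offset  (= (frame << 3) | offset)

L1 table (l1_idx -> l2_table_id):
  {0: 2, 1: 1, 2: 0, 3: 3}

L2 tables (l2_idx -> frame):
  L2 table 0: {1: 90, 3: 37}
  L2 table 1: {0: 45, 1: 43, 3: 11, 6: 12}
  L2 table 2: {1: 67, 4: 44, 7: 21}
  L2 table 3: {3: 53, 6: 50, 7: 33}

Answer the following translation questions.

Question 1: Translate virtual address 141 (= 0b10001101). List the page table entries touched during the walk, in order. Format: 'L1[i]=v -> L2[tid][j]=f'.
vaddr = 141 = 0b10001101
Split: l1_idx=2, l2_idx=1, offset=5

Answer: L1[2]=0 -> L2[0][1]=90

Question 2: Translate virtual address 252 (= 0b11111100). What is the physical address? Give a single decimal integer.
vaddr = 252 = 0b11111100
Split: l1_idx=3, l2_idx=7, offset=4
L1[3] = 3
L2[3][7] = 33
paddr = 33 * 8 + 4 = 268

Answer: 268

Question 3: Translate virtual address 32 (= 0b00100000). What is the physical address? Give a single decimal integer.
vaddr = 32 = 0b00100000
Split: l1_idx=0, l2_idx=4, offset=0
L1[0] = 2
L2[2][4] = 44
paddr = 44 * 8 + 0 = 352

Answer: 352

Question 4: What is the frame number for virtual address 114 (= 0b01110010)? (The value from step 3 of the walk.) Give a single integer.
vaddr = 114: l1_idx=1, l2_idx=6
L1[1] = 1; L2[1][6] = 12

Answer: 12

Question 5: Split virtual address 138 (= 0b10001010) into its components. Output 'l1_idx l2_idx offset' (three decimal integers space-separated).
Answer: 2 1 2

Derivation:
vaddr = 138 = 0b10001010
  top 2 bits -> l1_idx = 2
  next 3 bits -> l2_idx = 1
  bottom 3 bits -> offset = 2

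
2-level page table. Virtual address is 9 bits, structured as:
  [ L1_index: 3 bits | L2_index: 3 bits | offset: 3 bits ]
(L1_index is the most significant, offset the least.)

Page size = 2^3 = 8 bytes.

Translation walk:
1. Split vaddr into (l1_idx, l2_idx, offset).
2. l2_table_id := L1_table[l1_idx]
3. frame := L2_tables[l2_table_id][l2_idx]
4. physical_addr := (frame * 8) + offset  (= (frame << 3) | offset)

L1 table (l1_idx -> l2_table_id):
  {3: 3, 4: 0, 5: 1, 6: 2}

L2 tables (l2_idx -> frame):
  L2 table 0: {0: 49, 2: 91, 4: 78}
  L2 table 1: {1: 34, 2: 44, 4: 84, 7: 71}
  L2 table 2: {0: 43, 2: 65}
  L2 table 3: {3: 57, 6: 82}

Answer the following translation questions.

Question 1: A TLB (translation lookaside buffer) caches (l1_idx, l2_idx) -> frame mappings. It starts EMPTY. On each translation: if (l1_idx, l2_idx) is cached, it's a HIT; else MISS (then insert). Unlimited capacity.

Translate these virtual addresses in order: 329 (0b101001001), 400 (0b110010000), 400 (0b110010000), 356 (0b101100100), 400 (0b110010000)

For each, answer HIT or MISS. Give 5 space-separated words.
Answer: MISS MISS HIT MISS HIT

Derivation:
vaddr=329: (5,1) not in TLB -> MISS, insert
vaddr=400: (6,2) not in TLB -> MISS, insert
vaddr=400: (6,2) in TLB -> HIT
vaddr=356: (5,4) not in TLB -> MISS, insert
vaddr=400: (6,2) in TLB -> HIT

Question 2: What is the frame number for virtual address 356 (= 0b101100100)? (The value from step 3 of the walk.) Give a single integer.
vaddr = 356: l1_idx=5, l2_idx=4
L1[5] = 1; L2[1][4] = 84

Answer: 84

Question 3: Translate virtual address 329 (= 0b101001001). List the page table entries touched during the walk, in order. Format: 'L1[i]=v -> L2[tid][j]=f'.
Answer: L1[5]=1 -> L2[1][1]=34

Derivation:
vaddr = 329 = 0b101001001
Split: l1_idx=5, l2_idx=1, offset=1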